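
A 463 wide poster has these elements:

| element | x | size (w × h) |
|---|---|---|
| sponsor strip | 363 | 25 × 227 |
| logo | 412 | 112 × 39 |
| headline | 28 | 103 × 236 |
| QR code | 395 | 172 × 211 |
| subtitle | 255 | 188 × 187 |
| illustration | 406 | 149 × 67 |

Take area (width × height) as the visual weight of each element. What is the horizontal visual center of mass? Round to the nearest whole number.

x ≈ 275

Taking area as weight: sponsor strip 25·227 = 5675, logo 112·39 = 4368, headline 103·236 = 24308, QR code 172·211 = 36292, subtitle 188·187 = 35156, illustration 149·67 = 9983. Sum 115782.
x: (5675·363 + 4368·412 + 24308·28 + 36292·395 + 35156·255 + 9983·406) / 115782 = 31893483 / 115782 ≈ 275.46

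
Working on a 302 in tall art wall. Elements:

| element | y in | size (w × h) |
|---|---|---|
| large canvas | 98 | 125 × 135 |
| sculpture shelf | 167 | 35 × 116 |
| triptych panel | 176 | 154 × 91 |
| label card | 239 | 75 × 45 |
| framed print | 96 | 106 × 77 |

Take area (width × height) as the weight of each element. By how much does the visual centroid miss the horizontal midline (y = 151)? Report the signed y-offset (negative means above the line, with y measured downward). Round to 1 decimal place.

Taking area as weight: large canvas 125·135 = 16875, sculpture shelf 35·116 = 4060, triptych panel 154·91 = 14014, label card 75·45 = 3375, framed print 106·77 = 8162. Sum 46486.
Σw·y = 16875·98 + 4060·167 + 14014·176 + 3375·239 + 8162·96 = 6388411, so ȳ = 6388411/46486 ≈ 137.43.
Difference: 137.43 − 151 ≈ -13.57.

≈ -13.6 in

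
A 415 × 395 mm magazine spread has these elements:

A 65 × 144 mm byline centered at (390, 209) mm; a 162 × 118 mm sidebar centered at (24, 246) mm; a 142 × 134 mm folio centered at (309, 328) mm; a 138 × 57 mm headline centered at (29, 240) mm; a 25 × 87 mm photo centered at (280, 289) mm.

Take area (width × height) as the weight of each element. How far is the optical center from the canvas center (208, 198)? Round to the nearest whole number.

≈ 73 mm

Taking area as weight: byline 65·144 = 9360, sidebar 162·118 = 19116, folio 142·134 = 19028, headline 138·57 = 7866, photo 25·87 = 2175. Sum 57545.
x-moment: 9360·390 + 19116·24 + 19028·309 + 7866·29 + 2175·280 = 10825950; centroid 10825950/57545 ≈ 188.13.
y-moment: 9360·209 + 19116·246 + 19028·328 + 7866·240 + 2175·289 = 15416375; centroid 15416375/57545 ≈ 267.90.
From (208, 198): dx = -19.87, dy = 69.90, so the distance is √(dx²+dy²) ≈ 72.67.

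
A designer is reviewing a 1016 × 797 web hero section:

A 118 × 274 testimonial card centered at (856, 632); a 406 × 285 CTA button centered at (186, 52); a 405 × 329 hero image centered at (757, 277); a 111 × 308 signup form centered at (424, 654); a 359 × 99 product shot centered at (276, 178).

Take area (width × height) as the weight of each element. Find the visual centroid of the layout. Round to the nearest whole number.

Taking area as weight: testimonial card 118·274 = 32332, CTA button 406·285 = 115710, hero image 405·329 = 133245, signup form 111·308 = 34188, product shot 359·99 = 35541. Sum 351016.
x: (32332·856 + 115710·186 + 133245·757 + 34188·424 + 35541·276) / 351016 = 174369745 / 351016 ≈ 496.76
y: (32332·632 + 115710·52 + 133245·277 + 34188·654 + 35541·178) / 351016 = 92044859 / 351016 ≈ 262.22

(497, 262)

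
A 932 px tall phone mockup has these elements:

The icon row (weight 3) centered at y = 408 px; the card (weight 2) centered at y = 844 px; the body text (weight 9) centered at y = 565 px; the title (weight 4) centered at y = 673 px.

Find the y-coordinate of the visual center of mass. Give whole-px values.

Σw = 3 + 2 + 9 + 4 = 18.
y-moment: 3·408 + 2·844 + 9·565 + 4·673 = 10689; centroid 10689/18 ≈ 593.83.

y ≈ 594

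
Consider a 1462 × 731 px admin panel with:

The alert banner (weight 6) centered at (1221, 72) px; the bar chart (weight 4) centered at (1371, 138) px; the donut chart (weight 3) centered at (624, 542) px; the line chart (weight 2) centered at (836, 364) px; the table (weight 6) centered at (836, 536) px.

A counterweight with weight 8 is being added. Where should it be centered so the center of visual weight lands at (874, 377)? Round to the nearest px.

After adding the counterweight, total weight = 6 + 4 + 3 + 2 + 6 + 8 = 29.
x: target moment 29×874 = 25346; current 6·1221 + 4·1371 + 3·624 + 2·836 + 6·836 = 21370; the counterweight supplies 3976, so x = 3976/8 ≈ 497.00.
y: target moment 29×377 = 10933; current 6·72 + 4·138 + 3·542 + 2·364 + 6·536 = 6554; the counterweight supplies 4379, so y = 4379/8 ≈ 547.38.

(497, 547)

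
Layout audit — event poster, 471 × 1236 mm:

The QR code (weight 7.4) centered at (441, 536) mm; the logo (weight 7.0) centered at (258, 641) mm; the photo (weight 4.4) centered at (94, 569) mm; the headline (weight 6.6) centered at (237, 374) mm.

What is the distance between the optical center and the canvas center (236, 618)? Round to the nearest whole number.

≈ 99 mm

Total weight = 7.4 + 7.0 + 4.4 + 6.6 = 25.4.
x-moment: 7.4·441 + 7.0·258 + 4.4·94 + 6.6·237 = 7047.2; centroid 7047.2/25.4 ≈ 277.45.
y-moment: 7.4·536 + 7.0·641 + 4.4·569 + 6.6·374 = 13425.4; centroid 13425.4/25.4 ≈ 528.56.
From (236, 618): dx = 41.45, dy = -89.44, so the distance is √(dx²+dy²) ≈ 98.58.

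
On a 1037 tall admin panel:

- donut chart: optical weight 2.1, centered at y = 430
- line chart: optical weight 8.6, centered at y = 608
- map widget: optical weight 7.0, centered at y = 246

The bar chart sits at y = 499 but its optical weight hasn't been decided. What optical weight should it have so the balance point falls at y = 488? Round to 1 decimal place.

Fixed elements: Σw = 2.1 + 8.6 + 7.0 = 17.7, Σw·y = 2.1·430 + 8.6·608 + 7.0·246 = 7853.8.
For the centroid to hit 488: (7853.8 + w·499) / (17.7 + w) = 488.
So w = (488·17.7 − 7853.8)/(499 − 488) = 783.8/11 ≈ 71.25.

w ≈ 71.3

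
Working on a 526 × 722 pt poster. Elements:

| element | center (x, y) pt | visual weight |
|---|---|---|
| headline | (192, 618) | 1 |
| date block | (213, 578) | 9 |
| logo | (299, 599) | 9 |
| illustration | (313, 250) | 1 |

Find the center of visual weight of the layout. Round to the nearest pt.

Weights sum to 1 + 9 + 9 + 1 = 20.
x-moment: 1·192 + 9·213 + 9·299 + 1·313 = 5113; centroid 5113/20 ≈ 255.65.
y-moment: 1·618 + 9·578 + 9·599 + 1·250 = 11461; centroid 11461/20 ≈ 573.05.

(256, 573)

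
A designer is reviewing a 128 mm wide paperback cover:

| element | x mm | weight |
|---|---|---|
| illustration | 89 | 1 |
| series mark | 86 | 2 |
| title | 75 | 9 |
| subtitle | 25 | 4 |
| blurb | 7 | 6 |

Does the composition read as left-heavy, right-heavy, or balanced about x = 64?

left-heavy

Σw = 1 + 2 + 9 + 4 + 6 = 22.
x: (1·89 + 2·86 + 9·75 + 4·25 + 6·7) / 22 = 1078 / 22 ≈ 49.00
49.0 vs midline 64 → left-heavy.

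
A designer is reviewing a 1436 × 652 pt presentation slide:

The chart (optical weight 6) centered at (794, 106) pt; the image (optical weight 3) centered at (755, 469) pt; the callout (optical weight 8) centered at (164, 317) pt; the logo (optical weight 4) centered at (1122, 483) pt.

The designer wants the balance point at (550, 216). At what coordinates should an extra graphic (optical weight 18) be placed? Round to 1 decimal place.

New total weight: (6 + 3 + 8 + 4) + 18 = 39.
Along x: (12829 + 18·x) / 39 = 550 (existing moment 6·794 + 3·755 + 8·164 + 4·1122 = 12829) ⇒ x = (21450 − 12829) / 18 ≈ 478.94.
Along y: (6511 + 18·y) / 39 = 216 (existing moment 6·106 + 3·469 + 8·317 + 4·483 = 6511) ⇒ y = (8424 − 6511) / 18 ≈ 106.28.

(478.9, 106.3)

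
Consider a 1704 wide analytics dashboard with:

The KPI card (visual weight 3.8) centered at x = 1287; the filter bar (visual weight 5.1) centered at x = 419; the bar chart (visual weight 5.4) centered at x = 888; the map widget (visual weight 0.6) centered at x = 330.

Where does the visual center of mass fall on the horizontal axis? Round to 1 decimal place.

x ≈ 806.8

Σw = 3.8 + 5.1 + 5.4 + 0.6 = 14.9.
x: (3.8·1287 + 5.1·419 + 5.4·888 + 0.6·330) / 14.9 = 12020.7 / 14.9 ≈ 806.76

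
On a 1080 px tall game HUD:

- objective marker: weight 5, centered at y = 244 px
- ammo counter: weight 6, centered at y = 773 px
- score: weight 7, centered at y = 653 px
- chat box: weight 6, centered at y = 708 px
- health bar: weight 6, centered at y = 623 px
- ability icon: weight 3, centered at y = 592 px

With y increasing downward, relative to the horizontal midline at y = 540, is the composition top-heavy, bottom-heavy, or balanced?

Weights sum to 5 + 6 + 7 + 6 + 6 + 3 = 33.
y-moment: 5·244 + 6·773 + 7·653 + 6·708 + 6·623 + 3·592 = 20191; centroid 20191/33 ≈ 611.85.
611.8 vs midline 540 → bottom-heavy.

bottom-heavy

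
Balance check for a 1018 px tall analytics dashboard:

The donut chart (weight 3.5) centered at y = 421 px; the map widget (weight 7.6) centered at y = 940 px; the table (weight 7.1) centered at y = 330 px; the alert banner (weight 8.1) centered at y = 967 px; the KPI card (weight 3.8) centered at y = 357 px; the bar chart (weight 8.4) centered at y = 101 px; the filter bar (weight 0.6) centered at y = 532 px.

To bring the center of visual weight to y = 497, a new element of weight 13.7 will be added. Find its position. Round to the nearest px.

y ≈ 359

With the new element, Σw becomes 3.5 + 7.6 + 7.1 + 8.1 + 3.8 + 8.4 + 0.6 + 13.7 = 52.8.
Along y: (21317.4 + 13.7·y) / 52.8 = 497 (existing moment 3.5·421 + 7.6·940 + 7.1·330 + 8.1·967 + 3.8·357 + 8.4·101 + 0.6·532 = 21317.4) ⇒ y = (26241.6 − 21317.4) / 13.7 ≈ 359.43.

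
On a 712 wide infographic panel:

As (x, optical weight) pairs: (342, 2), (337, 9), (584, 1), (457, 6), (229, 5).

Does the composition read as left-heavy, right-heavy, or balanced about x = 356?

Weights sum to 2 + 9 + 1 + 6 + 5 = 23.
x: (2·342 + 9·337 + 1·584 + 6·457 + 5·229) / 23 = 8188 / 23 ≈ 356.00
The centroid 356.00 matches the midline at 356, so the layout is balanced.

balanced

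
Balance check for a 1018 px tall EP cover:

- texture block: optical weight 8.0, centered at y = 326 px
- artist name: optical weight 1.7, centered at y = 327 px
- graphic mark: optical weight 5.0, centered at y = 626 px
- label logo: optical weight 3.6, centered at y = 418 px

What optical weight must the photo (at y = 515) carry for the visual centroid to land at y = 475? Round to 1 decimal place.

w ≈ 22.3

Existing Σw = 18.3 (8.0 + 1.7 + 5.0 + 3.6); existing moment 8.0·326 + 1.7·327 + 5.0·626 + 3.6·418 = 7798.7.
Balance at y = 475 requires (7798.7 + w·515) / (18.3 + w) = 475.
Solving: w = (475·18.3 − 7798.7) / (515 − 475) = 893.8 / 40 ≈ 22.35.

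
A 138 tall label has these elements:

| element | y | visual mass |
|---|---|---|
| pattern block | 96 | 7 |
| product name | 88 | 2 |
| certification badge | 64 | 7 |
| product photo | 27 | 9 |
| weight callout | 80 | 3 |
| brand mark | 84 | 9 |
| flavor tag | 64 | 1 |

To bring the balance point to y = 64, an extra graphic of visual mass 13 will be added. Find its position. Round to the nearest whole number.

With the extra graphic, Σw becomes 7 + 2 + 7 + 9 + 3 + 9 + 1 + 13 = 51.
Along y: (2599 + 13·y) / 51 = 64 (existing moment 7·96 + 2·88 + 7·64 + 9·27 + 3·80 + 9·84 + 1·64 = 2599) ⇒ y = (3264 − 2599) / 13 ≈ 51.15.

y ≈ 51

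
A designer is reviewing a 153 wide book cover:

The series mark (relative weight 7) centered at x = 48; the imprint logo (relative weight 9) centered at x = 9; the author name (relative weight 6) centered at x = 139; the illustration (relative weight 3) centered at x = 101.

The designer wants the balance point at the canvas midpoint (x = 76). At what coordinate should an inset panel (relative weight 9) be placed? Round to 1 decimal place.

New total weight: (7 + 9 + 6 + 3) + 9 = 34.
Along x: (1554 + 9·x) / 34 = 76 (existing moment 7·48 + 9·9 + 6·139 + 3·101 = 1554) ⇒ x = (2584 − 1554) / 9 ≈ 114.44.

x ≈ 114.4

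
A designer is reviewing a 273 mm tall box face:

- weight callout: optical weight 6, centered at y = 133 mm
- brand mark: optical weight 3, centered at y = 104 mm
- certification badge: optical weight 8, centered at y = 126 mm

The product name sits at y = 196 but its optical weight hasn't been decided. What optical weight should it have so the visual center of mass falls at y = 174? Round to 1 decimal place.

w ≈ 38.2

Known weights sum to 6 + 3 + 8 = 17; their moment is 6·133 + 3·104 + 8·126 = 2118.
Balance at y = 174 requires (2118 + w·196) / (17 + w) = 174.
Rearranging, w·(196 − 174) = 174·17 − 2118 = 840, so w ≈ 840/22 = 38.18.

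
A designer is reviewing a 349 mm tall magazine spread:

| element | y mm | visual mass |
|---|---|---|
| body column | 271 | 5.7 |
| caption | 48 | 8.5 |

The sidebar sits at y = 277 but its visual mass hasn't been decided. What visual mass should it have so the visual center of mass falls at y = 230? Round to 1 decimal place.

w ≈ 27.9

Fixed elements: Σw = 5.7 + 8.5 = 14.2, Σw·y = 5.7·271 + 8.5·48 = 1952.7.
For the centroid to hit 230: (1952.7 + w·277) / (14.2 + w) = 230.
Rearranging, w·(277 − 230) = 230·14.2 − 1952.7 = 1313.3, so w ≈ 1313.3/47 = 27.94.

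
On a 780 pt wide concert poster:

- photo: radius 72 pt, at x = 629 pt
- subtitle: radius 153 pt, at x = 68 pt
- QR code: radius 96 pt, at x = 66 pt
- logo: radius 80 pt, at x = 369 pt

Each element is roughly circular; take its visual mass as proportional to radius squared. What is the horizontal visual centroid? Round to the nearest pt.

Weights ∝ r²: photo 72² = 5184, subtitle 153² = 23409, QR code 96² = 9216, logo 80² = 6400; Σw = 44209.
x-moment: 5184·629 + 23409·68 + 9216·66 + 6400·369 = 7822404; centroid 7822404/44209 ≈ 176.94.

x ≈ 177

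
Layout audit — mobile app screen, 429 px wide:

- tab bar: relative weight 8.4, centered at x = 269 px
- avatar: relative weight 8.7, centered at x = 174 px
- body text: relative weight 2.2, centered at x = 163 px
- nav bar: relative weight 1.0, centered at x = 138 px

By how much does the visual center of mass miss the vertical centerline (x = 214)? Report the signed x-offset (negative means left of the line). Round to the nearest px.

≈ -4 px

Weights sum to 8.4 + 8.7 + 2.2 + 1.0 = 20.3.
x-moment: 8.4·269 + 8.7·174 + 2.2·163 + 1.0·138 = 4270.0; centroid 4270.0/20.3 ≈ 210.34.
Difference: 210.34 − 214 ≈ -3.66.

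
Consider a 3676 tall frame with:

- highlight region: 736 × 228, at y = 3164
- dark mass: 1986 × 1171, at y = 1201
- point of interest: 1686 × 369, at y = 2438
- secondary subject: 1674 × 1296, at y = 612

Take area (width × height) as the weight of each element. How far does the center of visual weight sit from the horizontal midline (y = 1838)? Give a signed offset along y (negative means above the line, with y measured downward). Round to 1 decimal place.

Areas: highlight region 736·228 = 167808, dark mass 1986·1171 = 2325606, point of interest 1686·369 = 622134, secondary subject 1674·1296 = 2169504. Total weight = 5285052.
y-moment: 167808·3164 + 2325606·1201 + 622134·2438 + 2169504·612 = 6168496458; centroid 6168496458/5285052 ≈ 1167.16.
Offset from y = 1838: 1167.16 − 1838 ≈ -670.84.

≈ -670.8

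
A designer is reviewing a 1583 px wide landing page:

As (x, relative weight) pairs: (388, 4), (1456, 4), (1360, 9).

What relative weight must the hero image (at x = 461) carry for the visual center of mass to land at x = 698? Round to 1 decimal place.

w ≈ 32.7

Fixed elements: Σw = 4 + 4 + 9 = 17, Σw·x = 4·388 + 4·1456 + 9·1360 = 19616.
Balance at x = 698 requires (19616 + w·461) / (17 + w) = 698.
So w = (698·17 − 19616)/(461 − 698) = -7750/-237 ≈ 32.70.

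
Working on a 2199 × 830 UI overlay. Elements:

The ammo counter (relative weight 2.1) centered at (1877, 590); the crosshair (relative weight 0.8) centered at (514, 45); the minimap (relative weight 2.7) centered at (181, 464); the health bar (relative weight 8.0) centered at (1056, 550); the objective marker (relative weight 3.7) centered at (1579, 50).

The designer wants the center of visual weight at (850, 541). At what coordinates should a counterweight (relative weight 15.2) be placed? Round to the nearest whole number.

With the counterweight, Σw becomes 2.1 + 0.8 + 2.7 + 8.0 + 3.7 + 15.2 = 32.5.
x: target moment 32.5×850 = 27625.0; current 2.1·1877 + 0.8·514 + 2.7·181 + 8.0·1056 + 3.7·1579 = 19131.9; the counterweight supplies 8493.1, so x = 8493.1/15.2 ≈ 558.76.
y: target moment 32.5×541 = 17582.5; current 2.1·590 + 0.8·45 + 2.7·464 + 8.0·550 + 3.7·50 = 7112.8; the counterweight supplies 10469.7, so y = 10469.7/15.2 ≈ 688.80.

(559, 689)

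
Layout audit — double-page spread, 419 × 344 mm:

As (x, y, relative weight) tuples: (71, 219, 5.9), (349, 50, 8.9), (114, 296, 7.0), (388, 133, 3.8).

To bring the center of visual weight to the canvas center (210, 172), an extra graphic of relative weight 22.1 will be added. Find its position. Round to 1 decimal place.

(190.9, 176.0)

New total weight: (5.9 + 8.9 + 7.0 + 3.8) + 22.1 = 47.7.
x: need Σw·x = 47.7·210 = 10017.0. Existing = 5.9·71 + 8.9·349 + 7.0·114 + 3.8·388 = 5797.4. Remainder 4219.6 / 22.1 ≈ 190.93.
y: need Σw·y = 47.7·172 = 8204.4. Existing = 5.9·219 + 8.9·50 + 7.0·296 + 3.8·133 = 4314.5. Remainder 3889.9 / 22.1 ≈ 176.01.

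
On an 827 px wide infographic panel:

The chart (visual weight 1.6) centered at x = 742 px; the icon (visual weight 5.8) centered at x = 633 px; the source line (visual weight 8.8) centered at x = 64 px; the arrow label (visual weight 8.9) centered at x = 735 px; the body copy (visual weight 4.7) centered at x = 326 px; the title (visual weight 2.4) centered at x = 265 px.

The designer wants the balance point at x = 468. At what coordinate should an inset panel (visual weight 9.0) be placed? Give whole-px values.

After adding the inset panel, total weight = 1.6 + 5.8 + 8.8 + 8.9 + 4.7 + 2.4 + 9.0 = 41.2.
x: need Σw·x = 41.2·468 = 19281.6. Existing = 1.6·742 + 5.8·633 + 8.8·64 + 8.9·735 + 4.7·326 + 2.4·265 = 14131.5. Remainder 5150.1 / 9.0 ≈ 572.23.

x ≈ 572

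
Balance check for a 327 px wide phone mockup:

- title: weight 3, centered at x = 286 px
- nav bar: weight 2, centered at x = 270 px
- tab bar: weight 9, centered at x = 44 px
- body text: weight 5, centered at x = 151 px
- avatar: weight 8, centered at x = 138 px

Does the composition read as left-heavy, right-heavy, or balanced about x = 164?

Weights sum to 3 + 2 + 9 + 5 + 8 = 27.
x-moment: 3·286 + 2·270 + 9·44 + 5·151 + 8·138 = 3653; centroid 3653/27 ≈ 135.30.
Since 135.3 is left of 164, the composition reads left-heavy.

left-heavy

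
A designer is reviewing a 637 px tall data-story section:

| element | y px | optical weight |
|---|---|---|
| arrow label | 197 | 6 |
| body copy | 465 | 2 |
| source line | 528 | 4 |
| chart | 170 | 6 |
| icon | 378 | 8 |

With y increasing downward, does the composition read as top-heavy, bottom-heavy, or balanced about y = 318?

balanced

Total weight = 6 + 2 + 4 + 6 + 8 = 26.
y: (6·197 + 2·465 + 4·528 + 6·170 + 8·378) / 26 = 8268 / 26 ≈ 318.00
The centroid 318.00 matches the midline at 318, so the layout is balanced.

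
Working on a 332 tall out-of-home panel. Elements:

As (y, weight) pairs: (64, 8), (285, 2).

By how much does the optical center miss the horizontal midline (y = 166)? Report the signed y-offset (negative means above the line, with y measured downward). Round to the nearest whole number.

≈ -58

Weights sum to 8 + 2 = 10.
y-moment: 8·64 + 2·285 = 1082; centroid 1082/10 ≈ 108.20.
Offset from y = 166: 108.20 − 166 ≈ -57.80.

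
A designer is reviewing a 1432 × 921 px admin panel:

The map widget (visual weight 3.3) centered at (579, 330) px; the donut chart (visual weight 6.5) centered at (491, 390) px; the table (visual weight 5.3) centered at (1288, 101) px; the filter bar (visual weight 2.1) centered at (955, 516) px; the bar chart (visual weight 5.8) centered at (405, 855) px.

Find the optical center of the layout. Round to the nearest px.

Σw = 3.3 + 6.5 + 5.3 + 2.1 + 5.8 = 23.0.
x: (3.3·579 + 6.5·491 + 5.3·1288 + 2.1·955 + 5.8·405) / 23.0 = 16283.1 / 23.0 ≈ 707.96
y: (3.3·330 + 6.5·390 + 5.3·101 + 2.1·516 + 5.8·855) / 23.0 = 10201.9 / 23.0 ≈ 443.56

(708, 444)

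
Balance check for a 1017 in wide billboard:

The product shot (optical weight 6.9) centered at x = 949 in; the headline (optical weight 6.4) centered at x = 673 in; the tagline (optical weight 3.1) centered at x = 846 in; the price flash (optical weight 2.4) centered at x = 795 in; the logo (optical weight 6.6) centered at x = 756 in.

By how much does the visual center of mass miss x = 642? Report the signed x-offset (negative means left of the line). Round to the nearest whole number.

≈ 160 in

Weights sum to 6.9 + 6.4 + 3.1 + 2.4 + 6.6 = 25.4.
x-moment: 6.9·949 + 6.4·673 + 3.1·846 + 2.4·795 + 6.6·756 = 20375.5; centroid 20375.5/25.4 ≈ 802.19.
Difference: 802.19 − 642 ≈ 160.19.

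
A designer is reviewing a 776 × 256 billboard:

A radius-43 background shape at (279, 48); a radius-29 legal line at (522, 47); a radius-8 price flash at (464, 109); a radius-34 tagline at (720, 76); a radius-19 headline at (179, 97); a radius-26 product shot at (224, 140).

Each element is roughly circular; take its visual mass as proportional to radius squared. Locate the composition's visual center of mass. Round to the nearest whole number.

r² weights: background shape 43² = 1849, legal line 29² = 841, price flash 8² = 64, tagline 34² = 1156, headline 19² = 361, product shot 26² = 676. Total = 4947.
x-moment: 1849·279 + 841·522 + 64·464 + 1156·720 + 361·179 + 676·224 = 2032932; centroid 2032932/4947 ≈ 410.94.
y-moment: 1849·48 + 841·47 + 64·109 + 1156·76 + 361·97 + 676·140 = 352768; centroid 352768/4947 ≈ 71.31.

(411, 71)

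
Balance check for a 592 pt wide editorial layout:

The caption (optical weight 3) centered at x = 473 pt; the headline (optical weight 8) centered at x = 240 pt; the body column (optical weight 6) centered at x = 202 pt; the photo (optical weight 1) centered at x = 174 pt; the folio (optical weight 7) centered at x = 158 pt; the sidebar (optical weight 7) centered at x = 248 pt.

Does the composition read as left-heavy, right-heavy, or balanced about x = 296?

left-heavy

Total weight = 3 + 8 + 6 + 1 + 7 + 7 = 32.
Σw·x = 7567; x̄ = 7567/32 ≈ 236.47.
236.5 vs midline 296 → left-heavy.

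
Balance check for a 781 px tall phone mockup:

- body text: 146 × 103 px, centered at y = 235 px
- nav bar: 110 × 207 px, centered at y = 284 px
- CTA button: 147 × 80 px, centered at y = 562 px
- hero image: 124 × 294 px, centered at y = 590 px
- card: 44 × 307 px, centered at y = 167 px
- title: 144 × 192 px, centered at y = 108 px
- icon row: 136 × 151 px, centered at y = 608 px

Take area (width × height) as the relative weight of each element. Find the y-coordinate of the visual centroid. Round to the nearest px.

y ≈ 378

Areas: body text 146·103 = 15038, nav bar 110·207 = 22770, CTA button 147·80 = 11760, hero image 124·294 = 36456, card 44·307 = 13508, title 144·192 = 27648, icon row 136·151 = 20536. Total weight = 147716.
Σw·y = 55846478; ȳ = 55846478/147716 ≈ 378.07.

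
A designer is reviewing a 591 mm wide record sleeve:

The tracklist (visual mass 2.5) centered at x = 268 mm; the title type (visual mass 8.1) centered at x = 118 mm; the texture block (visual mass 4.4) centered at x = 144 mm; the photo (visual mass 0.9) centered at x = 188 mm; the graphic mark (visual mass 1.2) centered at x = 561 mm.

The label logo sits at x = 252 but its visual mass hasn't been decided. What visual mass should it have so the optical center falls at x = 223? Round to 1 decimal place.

w ≈ 24.5

Known weights sum to 2.5 + 8.1 + 4.4 + 0.9 + 1.2 = 17.1; their moment is 2.5·268 + 8.1·118 + 4.4·144 + 0.9·188 + 1.2·561 = 3101.8.
Balance at x = 223 requires (3101.8 + w·252) / (17.1 + w) = 223.
Solving: w = (223·17.1 − 3101.8) / (252 − 223) = 711.5 / 29 ≈ 24.53.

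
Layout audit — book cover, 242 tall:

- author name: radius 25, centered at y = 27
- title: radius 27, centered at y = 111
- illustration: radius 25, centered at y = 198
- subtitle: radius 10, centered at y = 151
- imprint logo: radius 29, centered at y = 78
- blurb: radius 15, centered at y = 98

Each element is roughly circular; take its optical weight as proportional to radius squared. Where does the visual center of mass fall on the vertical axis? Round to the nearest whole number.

r² weights: author name 25² = 625, title 27² = 729, illustration 25² = 625, subtitle 10² = 100, imprint logo 29² = 841, blurb 15² = 225. Total = 3145.
y: moment 324292 / weight 3145 ≈ 103.11

y ≈ 103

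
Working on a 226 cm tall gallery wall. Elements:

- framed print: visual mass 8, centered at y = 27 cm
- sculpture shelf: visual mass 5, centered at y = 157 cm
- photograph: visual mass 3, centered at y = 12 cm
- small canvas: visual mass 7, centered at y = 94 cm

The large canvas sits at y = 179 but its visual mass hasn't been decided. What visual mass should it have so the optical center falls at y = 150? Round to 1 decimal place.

Known weights sum to 8 + 5 + 3 + 7 = 23; their moment is 8·27 + 5·157 + 3·12 + 7·94 = 1695.
Balance at y = 150 requires (1695 + w·179) / (23 + w) = 150.
Rearranging, w·(179 − 150) = 150·23 − 1695 = 1755, so w ≈ 1755/29 = 60.52.

w ≈ 60.5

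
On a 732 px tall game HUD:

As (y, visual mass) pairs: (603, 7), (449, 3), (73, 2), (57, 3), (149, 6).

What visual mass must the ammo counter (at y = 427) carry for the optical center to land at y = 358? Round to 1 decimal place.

Fixed elements: Σw = 7 + 3 + 2 + 3 + 6 = 21, Σw·y = 7·603 + 3·449 + 2·73 + 3·57 + 6·149 = 6779.
For the centroid to hit 358: (6779 + w·427) / (21 + w) = 358.
So w = (358·21 − 6779)/(427 − 358) = 739/69 ≈ 10.71.

w ≈ 10.7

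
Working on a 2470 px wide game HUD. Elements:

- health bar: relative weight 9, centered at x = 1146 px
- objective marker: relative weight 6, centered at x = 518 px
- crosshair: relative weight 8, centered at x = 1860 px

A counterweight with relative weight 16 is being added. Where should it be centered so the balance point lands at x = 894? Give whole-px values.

After adding the counterweight, total weight = 9 + 6 + 8 + 16 = 39.
Along x: (28302 + 16·x) / 39 = 894 (existing moment 9·1146 + 6·518 + 8·1860 = 28302) ⇒ x = (34866 − 28302) / 16 ≈ 410.25.

x ≈ 410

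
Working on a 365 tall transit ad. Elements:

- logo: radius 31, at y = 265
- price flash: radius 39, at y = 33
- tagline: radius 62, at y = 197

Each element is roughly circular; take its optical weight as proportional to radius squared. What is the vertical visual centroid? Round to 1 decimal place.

y ≈ 167.9

Weights ∝ r²: logo 31² = 961, price flash 39² = 1521, tagline 62² = 3844; Σw = 6326.
y-moment: 961·265 + 1521·33 + 3844·197 = 1062126; centroid 1062126/6326 ≈ 167.90.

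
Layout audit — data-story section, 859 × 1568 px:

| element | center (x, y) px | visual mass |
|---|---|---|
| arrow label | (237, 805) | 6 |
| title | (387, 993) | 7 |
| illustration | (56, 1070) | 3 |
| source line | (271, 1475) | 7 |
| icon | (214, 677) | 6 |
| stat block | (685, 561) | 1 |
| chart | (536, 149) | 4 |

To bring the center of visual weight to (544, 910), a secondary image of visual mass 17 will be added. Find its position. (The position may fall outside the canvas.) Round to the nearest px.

New total weight: (6 + 7 + 3 + 7 + 6 + 1 + 4) + 17 = 51.
x: need Σw·x = 51·544 = 27744. Existing = 6·237 + 7·387 + 3·56 + 7·271 + 6·214 + 1·685 + 4·536 = 10309. Remainder 17435 / 17 ≈ 1025.59.
y: need Σw·y = 51·910 = 46410. Existing = 6·805 + 7·993 + 3·1070 + 7·1475 + 6·677 + 1·561 + 4·149 = 30535. Remainder 15875 / 17 ≈ 933.82.

(1026, 934)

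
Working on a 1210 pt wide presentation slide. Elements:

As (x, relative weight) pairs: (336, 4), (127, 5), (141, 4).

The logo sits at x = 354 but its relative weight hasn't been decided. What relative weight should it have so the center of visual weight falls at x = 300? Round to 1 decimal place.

Existing Σw = 13 (4 + 5 + 4); existing moment 4·336 + 5·127 + 4·141 = 2543.
Balance at x = 300 requires (2543 + w·354) / (13 + w) = 300.
Solving: w = (300·13 − 2543) / (354 − 300) = 1357 / 54 ≈ 25.13.

w ≈ 25.1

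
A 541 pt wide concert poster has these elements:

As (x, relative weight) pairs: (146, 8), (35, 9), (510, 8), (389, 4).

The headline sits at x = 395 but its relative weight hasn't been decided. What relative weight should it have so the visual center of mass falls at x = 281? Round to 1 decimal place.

Existing Σw = 29 (8 + 9 + 8 + 4); existing moment 8·146 + 9·35 + 8·510 + 4·389 = 7119.
Balance at x = 281 requires (7119 + w·395) / (29 + w) = 281.
So w = (281·29 − 7119)/(395 − 281) = 1030/114 ≈ 9.04.

w ≈ 9.0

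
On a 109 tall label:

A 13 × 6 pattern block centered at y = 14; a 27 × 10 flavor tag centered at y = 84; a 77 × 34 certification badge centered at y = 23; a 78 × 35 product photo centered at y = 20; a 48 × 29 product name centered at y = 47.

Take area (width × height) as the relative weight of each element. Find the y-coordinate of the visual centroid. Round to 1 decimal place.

Areas → weights: pattern block 13·6 = 78, flavor tag 27·10 = 270, certification badge 77·34 = 2618, product photo 78·35 = 2730, product name 48·29 = 1392; Σw = 7088.
Σw·y = 78·14 + 270·84 + 2618·23 + 2730·20 + 1392·47 = 204010, so ȳ = 204010/7088 ≈ 28.78.

y ≈ 28.8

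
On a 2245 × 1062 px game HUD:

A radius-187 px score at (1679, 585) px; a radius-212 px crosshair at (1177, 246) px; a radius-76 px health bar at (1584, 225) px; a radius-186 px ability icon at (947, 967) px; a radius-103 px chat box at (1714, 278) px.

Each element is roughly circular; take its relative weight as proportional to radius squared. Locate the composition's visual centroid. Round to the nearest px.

(1312, 529)

r² weights: score 187² = 34969, crosshair 212² = 44944, health bar 76² = 5776, ability icon 186² = 34596, chat box 103² = 10609. Total = 130894.
x: (34969·1679 + 44944·1177 + 5776·1584 + 34596·947 + 10609·1714) / 130894 = 171707461 / 130894 ≈ 1311.81
y: (34969·585 + 44944·246 + 5776·225 + 34596·967 + 10609·278) / 130894 = 69216323 / 130894 ≈ 528.80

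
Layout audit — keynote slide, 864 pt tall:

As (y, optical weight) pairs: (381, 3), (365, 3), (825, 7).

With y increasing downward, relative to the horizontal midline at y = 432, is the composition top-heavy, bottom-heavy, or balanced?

bottom-heavy

Σw = 3 + 3 + 7 = 13.
y-moment: 3·381 + 3·365 + 7·825 = 8013; centroid 8013/13 ≈ 616.38.
616.4 lies below (larger y than) the midline 432, so the layout is bottom-heavy.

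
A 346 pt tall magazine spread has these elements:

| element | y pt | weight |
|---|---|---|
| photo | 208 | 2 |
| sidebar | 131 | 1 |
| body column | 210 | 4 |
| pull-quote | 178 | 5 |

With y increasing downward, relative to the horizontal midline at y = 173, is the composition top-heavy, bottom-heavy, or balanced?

Σw = 2 + 1 + 4 + 5 = 12.
y: (2·208 + 1·131 + 4·210 + 5·178) / 12 = 2277 / 12 ≈ 189.75
189.8 vs midline 173 → bottom-heavy.

bottom-heavy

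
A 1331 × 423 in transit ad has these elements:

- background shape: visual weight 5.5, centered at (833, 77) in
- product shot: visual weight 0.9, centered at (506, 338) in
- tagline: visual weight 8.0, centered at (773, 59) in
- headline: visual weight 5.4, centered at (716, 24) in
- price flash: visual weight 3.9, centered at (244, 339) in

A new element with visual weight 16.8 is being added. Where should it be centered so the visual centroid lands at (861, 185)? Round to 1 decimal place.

(1120.9, 288.2)

New total weight: (5.5 + 0.9 + 8.0 + 5.4 + 3.9) + 16.8 = 40.5.
Along x: (16038.9 + 16.8·x) / 40.5 = 861 (existing moment 5.5·833 + 0.9·506 + 8.0·773 + 5.4·716 + 3.9·244 = 16038.9) ⇒ x = (34870.5 − 16038.9) / 16.8 ≈ 1120.93.
Along y: (2651.4 + 16.8·y) / 40.5 = 185 (existing moment 5.5·77 + 0.9·338 + 8.0·59 + 5.4·24 + 3.9·339 = 2651.4) ⇒ y = (7492.5 − 2651.4) / 16.8 ≈ 288.16.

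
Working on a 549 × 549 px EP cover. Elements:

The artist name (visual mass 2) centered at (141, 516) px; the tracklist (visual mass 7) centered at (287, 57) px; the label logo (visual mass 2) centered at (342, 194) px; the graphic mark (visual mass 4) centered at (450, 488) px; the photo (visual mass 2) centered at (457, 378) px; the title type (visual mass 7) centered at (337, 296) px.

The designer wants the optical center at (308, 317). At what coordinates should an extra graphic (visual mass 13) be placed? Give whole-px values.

With the extra graphic, Σw becomes 2 + 7 + 2 + 4 + 2 + 7 + 13 = 37.
Along x: (8048 + 13·x) / 37 = 308 (existing moment 2·141 + 7·287 + 2·342 + 4·450 + 2·457 + 7·337 = 8048) ⇒ x = (11396 − 8048) / 13 ≈ 257.54.
Along y: (6599 + 13·y) / 37 = 317 (existing moment 2·516 + 7·57 + 2·194 + 4·488 + 2·378 + 7·296 = 6599) ⇒ y = (11729 − 6599) / 13 ≈ 394.62.

(258, 395)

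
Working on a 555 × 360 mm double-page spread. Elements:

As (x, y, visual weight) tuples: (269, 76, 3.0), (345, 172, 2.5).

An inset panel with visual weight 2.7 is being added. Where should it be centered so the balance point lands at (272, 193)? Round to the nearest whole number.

With the inset panel, Σw becomes 3.0 + 2.5 + 2.7 = 8.2.
x: need Σw·x = 8.2·272 = 2230.4. Existing = 3.0·269 + 2.5·345 = 1669.5. Remainder 560.9 / 2.7 ≈ 207.74.
y: need Σw·y = 8.2·193 = 1582.6. Existing = 3.0·76 + 2.5·172 = 658.0. Remainder 924.6 / 2.7 ≈ 342.44.

(208, 342)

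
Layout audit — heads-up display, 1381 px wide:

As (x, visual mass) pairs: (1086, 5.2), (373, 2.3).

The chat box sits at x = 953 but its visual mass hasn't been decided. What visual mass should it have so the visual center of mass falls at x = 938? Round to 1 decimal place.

Existing Σw = 7.5 (5.2 + 2.3); existing moment 5.2·1086 + 2.3·373 = 6505.1.
Balance at x = 938 requires (6505.1 + w·953) / (7.5 + w) = 938.
So w = (938·7.5 − 6505.1)/(953 − 938) = 529.9/15 ≈ 35.33.

w ≈ 35.3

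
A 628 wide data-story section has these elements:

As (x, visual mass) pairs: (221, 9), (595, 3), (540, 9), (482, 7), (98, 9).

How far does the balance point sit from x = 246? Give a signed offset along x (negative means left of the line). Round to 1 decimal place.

≈ 102.4

Total weight = 9 + 3 + 9 + 7 + 9 = 37.
x-moment: 9·221 + 3·595 + 9·540 + 7·482 + 9·98 = 12890; centroid 12890/37 ≈ 348.38.
Difference: 348.38 − 246 ≈ 102.38.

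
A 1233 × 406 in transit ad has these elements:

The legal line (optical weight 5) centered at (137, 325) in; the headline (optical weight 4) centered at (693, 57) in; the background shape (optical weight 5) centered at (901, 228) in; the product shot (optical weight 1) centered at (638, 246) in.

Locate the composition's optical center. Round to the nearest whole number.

(573, 216)

Total weight = 5 + 4 + 5 + 1 = 15.
x-moment: 5·137 + 4·693 + 5·901 + 1·638 = 8600; centroid 8600/15 ≈ 573.33.
y-moment: 5·325 + 4·57 + 5·228 + 1·246 = 3239; centroid 3239/15 ≈ 215.93.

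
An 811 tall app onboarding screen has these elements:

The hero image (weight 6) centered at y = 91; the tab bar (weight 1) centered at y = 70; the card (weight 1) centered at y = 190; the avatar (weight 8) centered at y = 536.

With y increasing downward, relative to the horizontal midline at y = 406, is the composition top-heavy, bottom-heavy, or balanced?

Σw = 6 + 1 + 1 + 8 = 16.
y: (6·91 + 1·70 + 1·190 + 8·536) / 16 = 5094 / 16 ≈ 318.38
318.4 vs midline 406 → top-heavy.

top-heavy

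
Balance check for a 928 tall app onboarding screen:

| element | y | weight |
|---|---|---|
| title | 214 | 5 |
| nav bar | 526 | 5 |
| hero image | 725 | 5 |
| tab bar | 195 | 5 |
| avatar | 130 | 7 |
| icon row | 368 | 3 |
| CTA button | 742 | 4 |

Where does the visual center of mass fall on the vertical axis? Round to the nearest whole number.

y ≈ 391

Total weight = 5 + 5 + 5 + 5 + 7 + 3 + 4 = 34.
y: (5·214 + 5·526 + 5·725 + 5·195 + 7·130 + 3·368 + 4·742) / 34 = 13282 / 34 ≈ 390.65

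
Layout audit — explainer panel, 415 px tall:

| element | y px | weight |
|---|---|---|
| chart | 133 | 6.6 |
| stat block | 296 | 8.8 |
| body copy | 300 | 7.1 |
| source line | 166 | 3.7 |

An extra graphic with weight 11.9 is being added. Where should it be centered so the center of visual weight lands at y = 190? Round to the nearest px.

After adding the extra graphic, total weight = 6.6 + 8.8 + 7.1 + 3.7 + 11.9 = 38.1.
Along y: (6226.8 + 11.9·y) / 38.1 = 190 (existing moment 6.6·133 + 8.8·296 + 7.1·300 + 3.7·166 = 6226.8) ⇒ y = (7239.0 − 6226.8) / 11.9 ≈ 85.06.

y ≈ 85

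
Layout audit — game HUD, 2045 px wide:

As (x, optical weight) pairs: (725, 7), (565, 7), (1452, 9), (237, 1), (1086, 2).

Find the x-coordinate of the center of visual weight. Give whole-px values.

Total weight = 7 + 7 + 9 + 1 + 2 = 26.
x-moment: 7·725 + 7·565 + 9·1452 + 1·237 + 2·1086 = 24507; centroid 24507/26 ≈ 942.58.

x ≈ 943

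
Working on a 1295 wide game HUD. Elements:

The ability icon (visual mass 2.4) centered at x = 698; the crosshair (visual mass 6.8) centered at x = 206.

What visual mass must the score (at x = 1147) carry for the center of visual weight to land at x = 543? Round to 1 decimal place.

Known weights sum to 2.4 + 6.8 = 9.2; their moment is 2.4·698 + 6.8·206 = 3076.0.
Set Σw·x/Σw = 543: (3076.0 + 1147w) = 543·(9.2 + w).
Rearranging, w·(1147 − 543) = 543·9.2 − 3076.0 = 1919.6, so w ≈ 1919.6/604 = 3.18.

w ≈ 3.2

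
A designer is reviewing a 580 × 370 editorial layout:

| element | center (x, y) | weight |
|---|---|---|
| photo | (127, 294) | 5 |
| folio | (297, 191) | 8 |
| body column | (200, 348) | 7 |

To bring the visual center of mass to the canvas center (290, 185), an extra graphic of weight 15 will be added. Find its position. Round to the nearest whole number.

(383, 69)

With the extra graphic, Σw becomes 5 + 8 + 7 + 15 = 35.
x: target moment 35×290 = 10150; current 5·127 + 8·297 + 7·200 = 4411; the extra graphic supplies 5739, so x = 5739/15 ≈ 382.60.
y: target moment 35×185 = 6475; current 5·294 + 8·191 + 7·348 = 5434; the extra graphic supplies 1041, so y = 1041/15 ≈ 69.40.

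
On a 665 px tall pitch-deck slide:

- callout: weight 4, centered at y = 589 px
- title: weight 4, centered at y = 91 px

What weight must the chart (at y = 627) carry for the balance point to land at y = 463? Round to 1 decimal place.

Existing Σw = 8 (4 + 4); existing moment 4·589 + 4·91 = 2720.
For the centroid to hit 463: (2720 + w·627) / (8 + w) = 463.
Solving: w = (463·8 − 2720) / (627 − 463) = 984 / 164 ≈ 6.00.

w ≈ 6.0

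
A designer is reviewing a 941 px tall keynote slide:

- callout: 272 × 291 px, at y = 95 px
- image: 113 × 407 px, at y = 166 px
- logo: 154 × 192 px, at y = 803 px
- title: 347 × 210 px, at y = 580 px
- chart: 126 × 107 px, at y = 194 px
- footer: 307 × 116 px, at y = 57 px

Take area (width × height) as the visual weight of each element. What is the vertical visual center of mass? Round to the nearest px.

Taking area as weight: callout 272·291 = 79152, image 113·407 = 45991, logo 154·192 = 29568, title 347·210 = 72870, chart 126·107 = 13482, footer 307·116 = 35612. Sum 276675.
y: (79152·95 + 45991·166 + 29568·803 + 72870·580 + 13482·194 + 35612·57) / 276675 = 85807042 / 276675 ≈ 310.14

y ≈ 310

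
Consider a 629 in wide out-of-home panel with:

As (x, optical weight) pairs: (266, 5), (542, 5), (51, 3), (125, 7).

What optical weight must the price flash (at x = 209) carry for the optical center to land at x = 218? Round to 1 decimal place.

w ≈ 78.7

Fixed elements: Σw = 5 + 5 + 3 + 7 = 20, Σw·x = 5·266 + 5·542 + 3·51 + 7·125 = 5068.
Balance at x = 218 requires (5068 + w·209) / (20 + w) = 218.
So w = (218·20 − 5068)/(209 − 218) = -708/-9 ≈ 78.67.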